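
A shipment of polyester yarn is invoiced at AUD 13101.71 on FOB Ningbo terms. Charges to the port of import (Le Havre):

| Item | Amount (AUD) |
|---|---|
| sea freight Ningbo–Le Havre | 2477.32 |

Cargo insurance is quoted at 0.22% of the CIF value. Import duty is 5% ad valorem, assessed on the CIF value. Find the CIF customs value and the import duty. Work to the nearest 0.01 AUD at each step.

Let C be the CIF value. C = FOB price + freight + 0.22% × C
C − 0.22% × C = 13101.71 + 2477.32
0.9978 × C = 15579.03
C = 15579.03 / 0.9978 = 15613.38
Insurance premium = 0.22% × 15613.38 = 34.35
Import duty = 15613.38 × 5% = 780.67

CIF value: AUD 15613.38; import duty: AUD 780.67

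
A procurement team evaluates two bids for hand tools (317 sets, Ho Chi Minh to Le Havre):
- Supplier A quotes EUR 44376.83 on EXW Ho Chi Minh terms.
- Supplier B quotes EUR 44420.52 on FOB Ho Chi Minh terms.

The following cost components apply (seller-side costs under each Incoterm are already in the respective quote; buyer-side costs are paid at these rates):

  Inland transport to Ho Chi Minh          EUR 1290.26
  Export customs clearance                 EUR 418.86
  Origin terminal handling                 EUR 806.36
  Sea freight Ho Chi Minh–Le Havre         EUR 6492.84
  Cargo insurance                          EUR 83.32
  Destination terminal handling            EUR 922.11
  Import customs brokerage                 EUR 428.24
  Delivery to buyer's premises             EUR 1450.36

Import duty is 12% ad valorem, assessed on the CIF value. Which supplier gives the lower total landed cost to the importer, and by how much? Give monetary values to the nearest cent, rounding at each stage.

Supplier B is cheaper by EUR 2768.41

Supplier A (EXW):
CIF value = EXW price + inland to port + export clearance + origin terminal + freight + insurance = 44376.83 + 1290.26 + 418.86 + 806.36 + 6492.84 + 83.32 = 53468.47
Import duty = 53468.47 × 12% = 6416.22
Buyer bears (A): 1290.26 + 418.86 + 806.36 + 6492.84 + 83.32 + 922.11 + 428.24 + 1450.36 = 11892.35
Landed cost (A) = invoice 44376.83 + 11892.35 + duty 6416.22 = 62685.40
Supplier B (FOB):
CIF value = FOB price + freight + insurance = 44420.52 + 6492.84 + 83.32 = 50996.68
Import duty = 50996.68 × 12% = 6119.60
Buyer bears (B): 6492.84 + 83.32 + 922.11 + 428.24 + 1450.36 = 9376.87
Landed cost (B) = invoice 44420.52 + 9376.87 + duty 6119.60 = 59916.99
Difference = |62685.40 − 59916.99| = 2768.41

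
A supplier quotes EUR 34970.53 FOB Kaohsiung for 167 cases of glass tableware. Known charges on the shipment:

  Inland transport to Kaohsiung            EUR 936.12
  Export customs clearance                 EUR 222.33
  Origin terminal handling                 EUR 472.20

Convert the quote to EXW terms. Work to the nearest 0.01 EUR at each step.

EXW price: EUR 33339.88

From FOB to EXW, the seller no longer bears: inland to port, export clearance, origin terminal.
EXW price = 34970.53 − 936.12 − 222.33 − 472.20 = 33339.88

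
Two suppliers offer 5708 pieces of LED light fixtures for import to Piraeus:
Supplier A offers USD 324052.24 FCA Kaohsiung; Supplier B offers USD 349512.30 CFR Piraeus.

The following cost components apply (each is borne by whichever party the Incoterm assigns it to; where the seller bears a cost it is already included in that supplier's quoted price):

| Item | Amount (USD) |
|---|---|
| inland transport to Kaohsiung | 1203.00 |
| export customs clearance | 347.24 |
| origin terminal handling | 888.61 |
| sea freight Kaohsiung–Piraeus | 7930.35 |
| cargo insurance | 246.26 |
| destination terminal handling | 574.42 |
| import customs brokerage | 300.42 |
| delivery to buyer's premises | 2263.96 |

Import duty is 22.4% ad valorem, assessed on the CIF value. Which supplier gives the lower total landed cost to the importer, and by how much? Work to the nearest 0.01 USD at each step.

Supplier A is cheaper by USD 20368.71

Supplier A (FCA):
CIF value = FCA price + origin terminal + freight + insurance = 324052.24 + 888.61 + 7930.35 + 246.26 = 333117.46
Import duty = 333117.46 × 22.4% = 74618.31
Buyer bears (A): 888.61 + 7930.35 + 246.26 + 574.42 + 300.42 + 2263.96 = 12204.02
Landed cost (A) = invoice 324052.24 + 12204.02 + duty 74618.31 = 410874.57
Supplier B (CFR):
CIF value = CFR price + insurance = 349512.30 + 246.26 = 349758.56
Import duty = 349758.56 × 22.4% = 78345.92
Buyer bears (B): 246.26 + 574.42 + 300.42 + 2263.96 = 3385.06
Landed cost (B) = invoice 349512.30 + 3385.06 + duty 78345.92 = 431243.28
Difference = |410874.57 − 431243.28| = 20368.71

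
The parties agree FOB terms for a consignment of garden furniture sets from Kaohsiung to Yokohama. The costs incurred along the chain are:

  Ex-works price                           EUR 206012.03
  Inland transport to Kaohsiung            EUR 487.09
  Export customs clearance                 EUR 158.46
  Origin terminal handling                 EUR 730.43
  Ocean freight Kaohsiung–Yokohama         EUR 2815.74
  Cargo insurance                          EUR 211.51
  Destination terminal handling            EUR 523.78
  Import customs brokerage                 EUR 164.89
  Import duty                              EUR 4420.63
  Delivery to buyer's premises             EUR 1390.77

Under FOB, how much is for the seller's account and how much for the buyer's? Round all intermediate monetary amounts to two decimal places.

Seller: EUR 207388.01; buyer: EUR 9527.32

FOB: the seller bears costs until goods are on board at the origin port; the buyer bears freight, insurance and all costs thereafter.
Seller's account: goods 206012.03 + inland to port 487.09 + export clearance 158.46 + origin terminal 730.43 = 207388.01
Buyer's account: freight 2815.74 + insurance 211.51 + destination terminal 523.78 + brokerage 164.89 + duty 4420.63 + delivery 1390.77 = 9527.32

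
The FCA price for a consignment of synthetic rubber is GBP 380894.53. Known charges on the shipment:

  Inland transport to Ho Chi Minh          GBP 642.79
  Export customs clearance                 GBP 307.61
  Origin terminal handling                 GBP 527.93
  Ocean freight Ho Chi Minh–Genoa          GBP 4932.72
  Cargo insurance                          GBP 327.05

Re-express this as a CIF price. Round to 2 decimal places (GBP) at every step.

Not relevant to the conversion: export clearance, inland to port — on the seller under both FCA and CIF; already in the FCA price and stays in the CIF price.
From FCA to CIF, the seller additionally bears: origin terminal, freight, insurance.
CIF price = 380894.53 + 527.93 + 4932.72 + 327.05 = 386682.23

CIF price: GBP 386682.23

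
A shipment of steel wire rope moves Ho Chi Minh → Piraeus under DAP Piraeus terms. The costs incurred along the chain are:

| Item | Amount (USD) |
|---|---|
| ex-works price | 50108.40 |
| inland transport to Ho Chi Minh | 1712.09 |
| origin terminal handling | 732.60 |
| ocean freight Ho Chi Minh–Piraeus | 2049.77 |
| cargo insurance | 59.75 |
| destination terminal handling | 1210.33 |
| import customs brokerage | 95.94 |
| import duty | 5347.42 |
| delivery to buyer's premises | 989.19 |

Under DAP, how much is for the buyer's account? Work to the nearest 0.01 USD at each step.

DAP: the seller bears all costs to the named destination except import duty and clearance.
Seller's account: goods 50108.40 + inland to port 1712.09 + origin terminal 732.60 + freight 2049.77 + insurance 59.75 + destination terminal 1210.33 + delivery 989.19 = 56862.13
Buyer's account: brokerage 95.94 + duty 5347.42 = 5443.36

Buyer's account: USD 5443.36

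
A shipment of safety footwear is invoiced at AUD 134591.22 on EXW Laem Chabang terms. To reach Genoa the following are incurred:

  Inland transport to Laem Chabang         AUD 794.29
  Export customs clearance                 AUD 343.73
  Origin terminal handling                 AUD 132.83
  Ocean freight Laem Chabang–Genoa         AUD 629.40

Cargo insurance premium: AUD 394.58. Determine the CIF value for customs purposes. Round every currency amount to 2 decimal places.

CIF = EXW price + pre-shipment costs + freight + insurance
CIF = 134591.22 + 794.29 + 343.73 + 132.83 + 629.40 + 394.58 = 136886.05

CIF value: AUD 136886.05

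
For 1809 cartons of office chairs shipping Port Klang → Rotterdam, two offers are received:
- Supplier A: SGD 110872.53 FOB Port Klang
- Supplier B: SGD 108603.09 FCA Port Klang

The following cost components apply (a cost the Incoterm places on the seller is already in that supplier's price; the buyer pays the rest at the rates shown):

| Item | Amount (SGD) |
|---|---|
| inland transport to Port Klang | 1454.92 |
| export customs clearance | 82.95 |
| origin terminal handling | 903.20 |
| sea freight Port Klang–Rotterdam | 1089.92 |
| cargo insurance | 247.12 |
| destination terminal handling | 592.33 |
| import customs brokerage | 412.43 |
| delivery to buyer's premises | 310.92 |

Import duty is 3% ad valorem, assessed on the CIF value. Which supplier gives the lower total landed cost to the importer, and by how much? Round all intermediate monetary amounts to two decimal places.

Supplier B is cheaper by SGD 1407.23

Supplier A (FOB):
CIF value = FOB price + freight + insurance = 110872.53 + 1089.92 + 247.12 = 112209.57
Import duty = 112209.57 × 3% = 3366.29
Buyer bears (A): 1089.92 + 247.12 + 592.33 + 412.43 + 310.92 = 2652.72
Landed cost (A) = invoice 110872.53 + 2652.72 + duty 3366.29 = 116891.54
Supplier B (FCA):
CIF value = FCA price + origin terminal + freight + insurance = 108603.09 + 903.20 + 1089.92 + 247.12 = 110843.33
Import duty = 110843.33 × 3% = 3325.30
Buyer bears (B): 903.20 + 1089.92 + 247.12 + 592.33 + 412.43 + 310.92 = 3555.92
Landed cost (B) = invoice 108603.09 + 3555.92 + duty 3325.30 = 115484.31
Difference = |116891.54 − 115484.31| = 1407.23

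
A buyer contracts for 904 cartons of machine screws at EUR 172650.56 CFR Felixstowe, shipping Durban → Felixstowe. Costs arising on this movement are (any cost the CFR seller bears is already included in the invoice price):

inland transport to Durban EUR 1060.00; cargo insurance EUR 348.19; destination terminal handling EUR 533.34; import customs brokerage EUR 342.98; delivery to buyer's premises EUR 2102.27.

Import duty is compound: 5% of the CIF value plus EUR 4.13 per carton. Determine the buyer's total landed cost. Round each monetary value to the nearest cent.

Total landed cost: EUR 188360.80

CFR: the seller pays costs through ocean freight to the destination port, but not insurance.
Already in the invoice (seller's account under CFR): inland to port — exclude.
CIF value = CFR price + insurance = 172650.56 + 348.19 = 172998.75
Ad valorem component: 172998.75 × 5% = 8649.94
Specific component: 904 × 4.13 = 3733.52
Import duty = 8649.94 + 3733.52 = 12383.46
Buyer bears: insurance 348.19 + destination terminal 533.34 + brokerage 342.98 + delivery 2102.27 + duty 12383.46 = 15710.24
Landed cost = invoice 172650.56 + 15710.24 = 188360.80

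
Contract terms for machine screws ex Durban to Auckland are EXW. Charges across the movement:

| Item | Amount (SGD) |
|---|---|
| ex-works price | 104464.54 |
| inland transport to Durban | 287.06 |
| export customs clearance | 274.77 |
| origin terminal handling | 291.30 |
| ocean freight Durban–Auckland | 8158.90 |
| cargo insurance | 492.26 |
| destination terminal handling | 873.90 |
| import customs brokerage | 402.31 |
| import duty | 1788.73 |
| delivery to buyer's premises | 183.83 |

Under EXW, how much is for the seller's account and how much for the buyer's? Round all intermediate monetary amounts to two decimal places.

EXW: the seller makes goods available at their premises; the buyer bears all onward costs.
Seller's account: goods 104464.54 = 104464.54
Buyer's account: inland to port 287.06 + export clearance 274.77 + origin terminal 291.30 + freight 8158.90 + insurance 492.26 + destination terminal 873.90 + brokerage 402.31 + duty 1788.73 + delivery 183.83 = 12753.06

Seller: SGD 104464.54; buyer: SGD 12753.06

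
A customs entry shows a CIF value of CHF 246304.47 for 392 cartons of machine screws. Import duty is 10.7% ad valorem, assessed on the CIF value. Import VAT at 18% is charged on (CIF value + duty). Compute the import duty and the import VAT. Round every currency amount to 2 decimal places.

Import duty = 246304.47 × 10.7% = 26354.58
VAT base = CIF + duty = 246304.47 + 26354.58 = 272659.05
Import VAT = 272659.05 × 18% = 49078.63

Import duty: CHF 26354.58; import VAT: CHF 49078.63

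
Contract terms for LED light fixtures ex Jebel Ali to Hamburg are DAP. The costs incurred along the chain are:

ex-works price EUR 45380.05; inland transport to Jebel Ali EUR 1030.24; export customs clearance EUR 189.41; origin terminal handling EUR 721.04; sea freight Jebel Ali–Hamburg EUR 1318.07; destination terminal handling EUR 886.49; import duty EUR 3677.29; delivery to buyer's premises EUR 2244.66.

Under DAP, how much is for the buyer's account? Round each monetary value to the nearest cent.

Buyer's account: EUR 3677.29

DAP: the seller bears all costs to the named destination except import duty and clearance.
Seller's account: goods 45380.05 + inland to port 1030.24 + export clearance 189.41 + origin terminal 721.04 + freight 1318.07 + destination terminal 886.49 + delivery 2244.66 = 51769.96
Buyer's account: duty 3677.29 = 3677.29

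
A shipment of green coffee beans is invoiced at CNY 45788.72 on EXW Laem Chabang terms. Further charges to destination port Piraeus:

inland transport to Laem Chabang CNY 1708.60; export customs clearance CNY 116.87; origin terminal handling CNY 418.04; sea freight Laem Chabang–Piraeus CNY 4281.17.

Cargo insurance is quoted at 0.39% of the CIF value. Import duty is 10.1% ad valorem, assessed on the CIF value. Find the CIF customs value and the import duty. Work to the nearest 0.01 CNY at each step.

CIF value: CNY 52518.22; import duty: CNY 5304.34

Let C be the CIF value. C = EXW price + pre-shipment costs + freight + 0.39% × C
C − 0.39% × C = 45788.72 + 1708.60 + 116.87 + 418.04 + 4281.17
0.9961 × C = 52313.40
C = 52313.40 / 0.9961 = 52518.22
Insurance premium = 0.39% × 52518.22 = 204.82
Import duty = 52518.22 × 10.1% = 5304.34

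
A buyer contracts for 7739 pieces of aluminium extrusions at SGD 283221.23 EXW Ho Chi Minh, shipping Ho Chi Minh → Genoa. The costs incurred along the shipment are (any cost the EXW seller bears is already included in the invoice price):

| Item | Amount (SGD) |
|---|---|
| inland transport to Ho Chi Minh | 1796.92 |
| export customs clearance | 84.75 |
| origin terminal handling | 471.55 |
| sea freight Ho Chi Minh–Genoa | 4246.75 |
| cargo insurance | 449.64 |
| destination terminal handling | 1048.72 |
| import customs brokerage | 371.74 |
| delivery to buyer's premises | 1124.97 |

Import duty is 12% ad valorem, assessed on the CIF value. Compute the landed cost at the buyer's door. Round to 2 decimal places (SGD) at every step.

EXW: the seller makes goods available at their premises; the buyer bears all onward costs.
CIF value = EXW price + inland to port + export clearance + origin terminal + freight + insurance = 283221.23 + 1796.92 + 84.75 + 471.55 + 4246.75 + 449.64 = 290270.84
Import duty = 290270.84 × 12% = 34832.50
Buyer bears: inland to port 1796.92 + export clearance 84.75 + origin terminal 471.55 + freight 4246.75 + insurance 449.64 + destination terminal 1048.72 + brokerage 371.74 + delivery 1124.97 + duty 34832.50 = 44427.54
Landed cost = invoice 283221.23 + 44427.54 = 327648.77

Total landed cost: SGD 327648.77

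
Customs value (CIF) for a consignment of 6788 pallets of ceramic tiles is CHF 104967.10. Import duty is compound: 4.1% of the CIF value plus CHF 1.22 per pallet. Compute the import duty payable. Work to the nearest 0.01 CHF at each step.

Import duty: CHF 12585.01

Ad valorem component: 104967.10 × 4.1% = 4303.65
Specific component: 6788 × 1.22 = 8281.36
Import duty = 4303.65 + 8281.36 = 12585.01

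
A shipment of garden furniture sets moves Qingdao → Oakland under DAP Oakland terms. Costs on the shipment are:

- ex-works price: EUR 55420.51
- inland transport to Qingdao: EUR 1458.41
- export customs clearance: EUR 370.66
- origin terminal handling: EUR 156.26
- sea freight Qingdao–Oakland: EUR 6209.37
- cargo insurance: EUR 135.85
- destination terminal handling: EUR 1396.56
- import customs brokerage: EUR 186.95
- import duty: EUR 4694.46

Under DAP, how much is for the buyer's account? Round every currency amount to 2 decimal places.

DAP: the seller bears all costs to the named destination except import duty and clearance.
Seller's account: goods 55420.51 + inland to port 1458.41 + export clearance 370.66 + origin terminal 156.26 + freight 6209.37 + insurance 135.85 + destination terminal 1396.56 = 65147.62
Buyer's account: brokerage 186.95 + duty 4694.46 = 4881.41

Buyer's account: EUR 4881.41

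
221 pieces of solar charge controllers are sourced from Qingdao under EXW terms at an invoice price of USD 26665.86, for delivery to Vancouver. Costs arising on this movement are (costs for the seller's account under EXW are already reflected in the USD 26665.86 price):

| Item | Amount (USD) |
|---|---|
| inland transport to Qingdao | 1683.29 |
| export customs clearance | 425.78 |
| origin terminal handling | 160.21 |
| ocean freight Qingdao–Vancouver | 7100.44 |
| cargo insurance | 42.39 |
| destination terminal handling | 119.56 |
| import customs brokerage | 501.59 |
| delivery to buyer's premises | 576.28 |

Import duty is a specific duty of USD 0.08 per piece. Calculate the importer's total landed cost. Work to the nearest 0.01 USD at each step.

EXW: the seller makes goods available at their premises; the buyer bears all onward costs.
CIF value = EXW price + inland to port + export clearance + origin terminal + freight + insurance = 26665.86 + 1683.29 + 425.78 + 160.21 + 7100.44 + 42.39 = 36077.97
Import duty = 221 × 0.08 = 17.68
Buyer bears: inland to port 1683.29 + export clearance 425.78 + origin terminal 160.21 + freight 7100.44 + insurance 42.39 + destination terminal 119.56 + brokerage 501.59 + delivery 576.28 + duty 17.68 = 10627.22
Landed cost = invoice 26665.86 + 10627.22 = 37293.08

Total landed cost: USD 37293.08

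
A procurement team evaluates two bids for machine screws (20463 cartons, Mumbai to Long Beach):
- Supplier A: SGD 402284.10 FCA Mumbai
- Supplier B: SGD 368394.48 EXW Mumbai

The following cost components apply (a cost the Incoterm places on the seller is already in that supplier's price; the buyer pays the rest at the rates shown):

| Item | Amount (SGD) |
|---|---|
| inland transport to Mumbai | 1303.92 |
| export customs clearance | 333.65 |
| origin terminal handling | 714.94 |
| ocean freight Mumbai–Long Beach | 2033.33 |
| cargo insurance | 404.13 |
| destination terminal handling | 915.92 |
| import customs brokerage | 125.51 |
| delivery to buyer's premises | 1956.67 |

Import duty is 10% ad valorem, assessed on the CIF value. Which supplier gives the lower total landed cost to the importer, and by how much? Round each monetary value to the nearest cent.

Supplier A (FCA):
CIF value = FCA price + origin terminal + freight + insurance = 402284.10 + 714.94 + 2033.33 + 404.13 = 405436.50
Import duty = 405436.50 × 10% = 40543.65
Buyer bears (A): 714.94 + 2033.33 + 404.13 + 915.92 + 125.51 + 1956.67 = 6150.50
Landed cost (A) = invoice 402284.10 + 6150.50 + duty 40543.65 = 448978.25
Supplier B (EXW):
CIF value = EXW price + inland to port + export clearance + origin terminal + freight + insurance = 368394.48 + 1303.92 + 333.65 + 714.94 + 2033.33 + 404.13 = 373184.45
Import duty = 373184.45 × 10% = 37318.45
Buyer bears (B): 1303.92 + 333.65 + 714.94 + 2033.33 + 404.13 + 915.92 + 125.51 + 1956.67 = 7788.07
Landed cost (B) = invoice 368394.48 + 7788.07 + duty 37318.45 = 413501.00
Difference = |448978.25 − 413501.00| = 35477.25

Supplier B is cheaper by SGD 35477.25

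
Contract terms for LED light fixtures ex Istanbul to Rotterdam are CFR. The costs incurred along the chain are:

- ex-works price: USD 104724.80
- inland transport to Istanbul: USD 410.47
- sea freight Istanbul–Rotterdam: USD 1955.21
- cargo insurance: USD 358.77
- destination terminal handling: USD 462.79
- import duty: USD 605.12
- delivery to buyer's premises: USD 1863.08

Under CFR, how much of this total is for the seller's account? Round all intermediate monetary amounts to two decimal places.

Seller's account: USD 107090.48

CFR: the seller pays costs through ocean freight to the destination port, but not insurance.
Seller's account: goods 104724.80 + inland to port 410.47 + freight 1955.21 = 107090.48
Buyer's account: insurance 358.77 + destination terminal 462.79 + duty 605.12 + delivery 1863.08 = 3289.76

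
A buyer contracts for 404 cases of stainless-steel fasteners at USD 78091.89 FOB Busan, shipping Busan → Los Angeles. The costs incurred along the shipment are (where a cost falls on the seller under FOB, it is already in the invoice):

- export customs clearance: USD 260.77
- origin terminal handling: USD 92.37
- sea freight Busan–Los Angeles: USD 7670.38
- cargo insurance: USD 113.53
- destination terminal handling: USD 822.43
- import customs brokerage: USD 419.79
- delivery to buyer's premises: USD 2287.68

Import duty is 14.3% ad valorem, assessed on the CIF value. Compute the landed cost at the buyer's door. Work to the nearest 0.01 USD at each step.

FOB: the seller bears costs until goods are on board at the origin port; the buyer bears freight, insurance and all costs thereafter.
Already in the invoice (seller's account under FOB): export clearance, origin terminal — exclude.
CIF value = FOB price + freight + insurance = 78091.89 + 7670.38 + 113.53 = 85875.80
Import duty = 85875.80 × 14.3% = 12280.24
Buyer bears: freight 7670.38 + insurance 113.53 + destination terminal 822.43 + brokerage 419.79 + delivery 2287.68 + duty 12280.24 = 23594.05
Landed cost = invoice 78091.89 + 23594.05 = 101685.94

Total landed cost: USD 101685.94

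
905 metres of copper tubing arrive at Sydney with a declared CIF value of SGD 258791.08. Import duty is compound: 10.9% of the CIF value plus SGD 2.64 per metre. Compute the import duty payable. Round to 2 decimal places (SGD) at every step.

Ad valorem component: 258791.08 × 10.9% = 28208.23
Specific component: 905 × 2.64 = 2389.20
Import duty = 28208.23 + 2389.20 = 30597.43

Import duty: SGD 30597.43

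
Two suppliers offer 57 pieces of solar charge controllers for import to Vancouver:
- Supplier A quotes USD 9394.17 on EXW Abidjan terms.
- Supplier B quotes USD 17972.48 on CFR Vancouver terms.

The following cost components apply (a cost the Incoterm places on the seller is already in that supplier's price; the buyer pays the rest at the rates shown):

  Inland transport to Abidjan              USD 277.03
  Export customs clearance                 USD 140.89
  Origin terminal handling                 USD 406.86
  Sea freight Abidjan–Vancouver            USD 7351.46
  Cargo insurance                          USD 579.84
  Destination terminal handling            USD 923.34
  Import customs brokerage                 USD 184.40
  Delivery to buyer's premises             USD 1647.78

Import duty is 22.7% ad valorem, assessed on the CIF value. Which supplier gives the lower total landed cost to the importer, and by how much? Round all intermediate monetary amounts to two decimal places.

Supplier A is cheaper by USD 493.34

Supplier A (EXW):
CIF value = EXW price + inland to port + export clearance + origin terminal + freight + insurance = 9394.17 + 277.03 + 140.89 + 406.86 + 7351.46 + 579.84 = 18150.25
Import duty = 18150.25 × 22.7% = 4120.11
Buyer bears (A): 277.03 + 140.89 + 406.86 + 7351.46 + 579.84 + 923.34 + 184.40 + 1647.78 = 11511.60
Landed cost (A) = invoice 9394.17 + 11511.60 + duty 4120.11 = 25025.88
Supplier B (CFR):
CIF value = CFR price + insurance = 17972.48 + 579.84 = 18552.32
Import duty = 18552.32 × 22.7% = 4211.38
Buyer bears (B): 579.84 + 923.34 + 184.40 + 1647.78 = 3335.36
Landed cost (B) = invoice 17972.48 + 3335.36 + duty 4211.38 = 25519.22
Difference = |25025.88 − 25519.22| = 493.34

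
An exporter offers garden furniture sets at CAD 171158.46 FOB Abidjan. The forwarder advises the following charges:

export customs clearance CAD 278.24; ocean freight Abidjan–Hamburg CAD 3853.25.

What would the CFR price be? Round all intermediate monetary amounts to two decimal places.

Not relevant to the conversion: export clearance — on the seller under both FOB and CFR; already in the FOB price and stays in the CFR price.
From FOB to CFR, the seller additionally bears: freight.
CFR price = 171158.46 + 3853.25 = 175011.71

CFR price: CAD 175011.71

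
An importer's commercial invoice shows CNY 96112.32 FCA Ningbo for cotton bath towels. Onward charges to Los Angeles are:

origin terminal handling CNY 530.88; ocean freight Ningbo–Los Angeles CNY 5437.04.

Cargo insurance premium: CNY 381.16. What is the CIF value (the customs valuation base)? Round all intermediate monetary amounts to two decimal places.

CIF value: CNY 102461.40

CIF = FCA price + pre-shipment costs + freight + insurance
CIF = 96112.32 + 530.88 + 5437.04 + 381.16 = 102461.40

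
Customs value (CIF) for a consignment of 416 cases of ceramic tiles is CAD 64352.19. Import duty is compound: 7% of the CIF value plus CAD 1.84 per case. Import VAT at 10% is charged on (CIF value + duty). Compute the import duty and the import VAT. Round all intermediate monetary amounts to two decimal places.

Import duty: CAD 5270.09; import VAT: CAD 6962.23

Ad valorem component: 64352.19 × 7% = 4504.65
Specific component: 416 × 1.84 = 765.44
Import duty = 4504.65 + 765.44 = 5270.09
VAT base = CIF + duty = 64352.19 + 5270.09 = 69622.28
Import VAT = 69622.28 × 10% = 6962.23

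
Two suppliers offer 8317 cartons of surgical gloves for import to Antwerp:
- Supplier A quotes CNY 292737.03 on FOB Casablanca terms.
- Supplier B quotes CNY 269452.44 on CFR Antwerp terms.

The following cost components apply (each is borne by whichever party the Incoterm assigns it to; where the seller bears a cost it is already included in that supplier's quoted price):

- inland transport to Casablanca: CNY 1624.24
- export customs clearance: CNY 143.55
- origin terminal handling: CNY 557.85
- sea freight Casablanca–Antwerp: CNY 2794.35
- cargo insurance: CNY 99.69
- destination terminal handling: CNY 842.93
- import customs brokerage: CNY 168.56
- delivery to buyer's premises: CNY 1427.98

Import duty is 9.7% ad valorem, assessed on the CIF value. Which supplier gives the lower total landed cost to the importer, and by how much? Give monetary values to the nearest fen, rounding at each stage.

Supplier B is cheaper by CNY 28608.59

Supplier A (FOB):
CIF value = FOB price + freight + insurance = 292737.03 + 2794.35 + 99.69 = 295631.07
Import duty = 295631.07 × 9.7% = 28676.21
Buyer bears (A): 2794.35 + 99.69 + 842.93 + 168.56 + 1427.98 = 5333.51
Landed cost (A) = invoice 292737.03 + 5333.51 + duty 28676.21 = 326746.75
Supplier B (CFR):
CIF value = CFR price + insurance = 269452.44 + 99.69 = 269552.13
Import duty = 269552.13 × 9.7% = 26146.56
Buyer bears (B): 99.69 + 842.93 + 168.56 + 1427.98 = 2539.16
Landed cost (B) = invoice 269452.44 + 2539.16 + duty 26146.56 = 298138.16
Difference = |326746.75 − 298138.16| = 28608.59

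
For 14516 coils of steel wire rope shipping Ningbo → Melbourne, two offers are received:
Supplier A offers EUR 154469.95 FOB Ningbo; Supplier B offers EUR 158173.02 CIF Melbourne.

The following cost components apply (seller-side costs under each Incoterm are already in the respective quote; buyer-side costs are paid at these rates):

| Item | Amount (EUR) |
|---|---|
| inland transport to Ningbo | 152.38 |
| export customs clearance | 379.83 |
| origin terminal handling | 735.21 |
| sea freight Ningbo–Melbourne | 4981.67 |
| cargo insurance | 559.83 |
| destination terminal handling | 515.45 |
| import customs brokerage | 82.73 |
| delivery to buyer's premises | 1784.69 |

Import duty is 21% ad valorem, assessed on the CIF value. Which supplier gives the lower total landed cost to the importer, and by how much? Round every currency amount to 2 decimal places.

Supplier B is cheaper by EUR 2224.50

Supplier A (FOB):
CIF value = FOB price + freight + insurance = 154469.95 + 4981.67 + 559.83 = 160011.45
Import duty = 160011.45 × 21% = 33602.40
Buyer bears (A): 4981.67 + 559.83 + 515.45 + 82.73 + 1784.69 = 7924.37
Landed cost (A) = invoice 154469.95 + 7924.37 + duty 33602.40 = 195996.72
Supplier B (CIF):
The CIF price already equals the CIF value: 158173.02
Import duty = 158173.02 × 21% = 33216.33
Buyer bears (B): 515.45 + 82.73 + 1784.69 = 2382.87
Landed cost (B) = invoice 158173.02 + 2382.87 + duty 33216.33 = 193772.22
Difference = |195996.72 − 193772.22| = 2224.50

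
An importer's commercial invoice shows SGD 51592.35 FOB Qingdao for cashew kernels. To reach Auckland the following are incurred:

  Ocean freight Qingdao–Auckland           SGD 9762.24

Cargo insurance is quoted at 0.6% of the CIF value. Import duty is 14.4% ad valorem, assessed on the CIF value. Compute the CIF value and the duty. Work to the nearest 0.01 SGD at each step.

CIF value: SGD 61724.94; import duty: SGD 8888.39

Let C be the CIF value. C = FOB price + freight + 0.6% × C
C − 0.6% × C = 51592.35 + 9762.24
0.994 × C = 61354.59
C = 61354.59 / 0.994 = 61724.94
Insurance premium = 0.6% × 61724.94 = 370.35
Import duty = 61724.94 × 14.4% = 8888.39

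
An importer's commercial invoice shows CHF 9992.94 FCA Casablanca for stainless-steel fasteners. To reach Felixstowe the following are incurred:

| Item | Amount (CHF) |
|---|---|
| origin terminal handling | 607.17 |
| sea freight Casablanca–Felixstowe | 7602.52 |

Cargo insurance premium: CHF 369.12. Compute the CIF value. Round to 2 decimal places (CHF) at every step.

CIF = FCA price + pre-shipment costs + freight + insurance
CIF = 9992.94 + 607.17 + 7602.52 + 369.12 = 18571.75

CIF value: CHF 18571.75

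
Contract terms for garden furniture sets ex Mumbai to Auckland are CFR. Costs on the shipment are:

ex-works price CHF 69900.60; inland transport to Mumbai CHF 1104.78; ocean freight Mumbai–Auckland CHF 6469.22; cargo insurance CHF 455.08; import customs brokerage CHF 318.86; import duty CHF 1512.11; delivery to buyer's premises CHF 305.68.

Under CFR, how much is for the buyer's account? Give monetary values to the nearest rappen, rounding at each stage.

Buyer's account: CHF 2591.73

CFR: the seller pays costs through ocean freight to the destination port, but not insurance.
Seller's account: goods 69900.60 + inland to port 1104.78 + freight 6469.22 = 77474.60
Buyer's account: insurance 455.08 + brokerage 318.86 + duty 1512.11 + delivery 305.68 = 2591.73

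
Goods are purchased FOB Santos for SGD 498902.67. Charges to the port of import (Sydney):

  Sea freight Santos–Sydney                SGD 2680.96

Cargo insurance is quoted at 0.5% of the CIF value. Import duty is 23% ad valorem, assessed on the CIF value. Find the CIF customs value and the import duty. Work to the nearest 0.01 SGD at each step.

CIF value: SGD 504104.15; import duty: SGD 115943.95

Let C be the CIF value. C = FOB price + freight + 0.5% × C
C − 0.5% × C = 498902.67 + 2680.96
0.995 × C = 501583.63
C = 501583.63 / 0.995 = 504104.15
Insurance premium = 0.5% × 504104.15 = 2520.52
Import duty = 504104.15 × 23% = 115943.95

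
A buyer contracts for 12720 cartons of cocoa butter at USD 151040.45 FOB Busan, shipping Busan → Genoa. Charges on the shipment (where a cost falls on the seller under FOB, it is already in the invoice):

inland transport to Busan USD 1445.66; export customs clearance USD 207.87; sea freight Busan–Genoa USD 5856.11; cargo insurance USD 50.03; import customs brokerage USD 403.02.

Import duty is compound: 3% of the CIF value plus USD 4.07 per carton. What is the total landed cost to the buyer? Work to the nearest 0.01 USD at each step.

FOB: the seller bears costs until goods are on board at the origin port; the buyer bears freight, insurance and all costs thereafter.
Already in the invoice (seller's account under FOB): inland to port, export clearance — exclude.
CIF value = FOB price + freight + insurance = 151040.45 + 5856.11 + 50.03 = 156946.59
Ad valorem component: 156946.59 × 3% = 4708.40
Specific component: 12720 × 4.07 = 51770.40
Import duty = 4708.40 + 51770.40 = 56478.80
Buyer bears: freight 5856.11 + insurance 50.03 + brokerage 403.02 + duty 56478.80 = 62787.96
Landed cost = invoice 151040.45 + 62787.96 = 213828.41

Total landed cost: USD 213828.41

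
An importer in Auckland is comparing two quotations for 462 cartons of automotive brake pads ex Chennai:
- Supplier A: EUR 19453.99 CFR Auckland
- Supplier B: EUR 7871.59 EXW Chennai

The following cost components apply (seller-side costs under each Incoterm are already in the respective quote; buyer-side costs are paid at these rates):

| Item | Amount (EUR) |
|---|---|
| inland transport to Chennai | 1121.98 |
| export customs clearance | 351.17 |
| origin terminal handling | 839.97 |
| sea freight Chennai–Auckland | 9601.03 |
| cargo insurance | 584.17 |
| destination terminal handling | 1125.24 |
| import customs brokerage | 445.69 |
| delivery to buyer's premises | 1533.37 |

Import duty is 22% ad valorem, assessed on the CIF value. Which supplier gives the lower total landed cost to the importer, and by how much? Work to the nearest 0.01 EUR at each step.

Supplier A is cheaper by EUR 404.73

Supplier A (CFR):
CIF value = CFR price + insurance = 19453.99 + 584.17 = 20038.16
Import duty = 20038.16 × 22% = 4408.40
Buyer bears (A): 584.17 + 1125.24 + 445.69 + 1533.37 = 3688.47
Landed cost (A) = invoice 19453.99 + 3688.47 + duty 4408.40 = 27550.86
Supplier B (EXW):
CIF value = EXW price + inland to port + export clearance + origin terminal + freight + insurance = 7871.59 + 1121.98 + 351.17 + 839.97 + 9601.03 + 584.17 = 20369.91
Import duty = 20369.91 × 22% = 4481.38
Buyer bears (B): 1121.98 + 351.17 + 839.97 + 9601.03 + 584.17 + 1125.24 + 445.69 + 1533.37 = 15602.62
Landed cost (B) = invoice 7871.59 + 15602.62 + duty 4481.38 = 27955.59
Difference = |27550.86 − 27955.59| = 404.73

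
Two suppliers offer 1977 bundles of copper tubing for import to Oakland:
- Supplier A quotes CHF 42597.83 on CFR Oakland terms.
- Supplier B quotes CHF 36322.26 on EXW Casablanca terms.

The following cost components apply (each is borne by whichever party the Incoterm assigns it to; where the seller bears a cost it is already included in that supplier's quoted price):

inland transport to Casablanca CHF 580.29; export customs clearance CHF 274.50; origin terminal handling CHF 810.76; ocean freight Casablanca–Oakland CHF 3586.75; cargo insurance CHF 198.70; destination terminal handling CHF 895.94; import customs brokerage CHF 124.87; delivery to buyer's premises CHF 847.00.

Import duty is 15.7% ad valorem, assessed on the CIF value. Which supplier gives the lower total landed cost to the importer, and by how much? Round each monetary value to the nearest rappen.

Supplier A (CFR):
CIF value = CFR price + insurance = 42597.83 + 198.70 = 42796.53
Import duty = 42796.53 × 15.7% = 6719.06
Buyer bears (A): 198.70 + 895.94 + 124.87 + 847.00 = 2066.51
Landed cost (A) = invoice 42597.83 + 2066.51 + duty 6719.06 = 51383.40
Supplier B (EXW):
CIF value = EXW price + inland to port + export clearance + origin terminal + freight + insurance = 36322.26 + 580.29 + 274.50 + 810.76 + 3586.75 + 198.70 = 41773.26
Import duty = 41773.26 × 15.7% = 6558.40
Buyer bears (B): 580.29 + 274.50 + 810.76 + 3586.75 + 198.70 + 895.94 + 124.87 + 847.00 = 7318.81
Landed cost (B) = invoice 36322.26 + 7318.81 + duty 6558.40 = 50199.47
Difference = |51383.40 − 50199.47| = 1183.93

Supplier B is cheaper by CHF 1183.93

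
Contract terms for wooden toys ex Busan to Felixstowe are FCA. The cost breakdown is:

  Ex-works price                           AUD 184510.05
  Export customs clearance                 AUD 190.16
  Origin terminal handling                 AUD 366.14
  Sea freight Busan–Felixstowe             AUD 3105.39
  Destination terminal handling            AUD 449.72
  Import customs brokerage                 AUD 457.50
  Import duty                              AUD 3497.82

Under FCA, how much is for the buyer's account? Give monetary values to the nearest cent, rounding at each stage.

FCA: the seller delivers export-cleared goods to the carrier; the buyer bears costs from that point.
Seller's account: goods 184510.05 + export clearance 190.16 = 184700.21
Buyer's account: origin terminal 366.14 + freight 3105.39 + destination terminal 449.72 + brokerage 457.50 + duty 3497.82 = 7876.57

Buyer's account: AUD 7876.57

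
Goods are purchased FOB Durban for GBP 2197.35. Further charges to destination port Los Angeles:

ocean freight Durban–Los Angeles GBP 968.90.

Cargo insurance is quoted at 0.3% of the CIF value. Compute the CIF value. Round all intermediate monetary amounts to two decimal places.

Let C be the CIF value. C = FOB price + freight + 0.3% × C
C − 0.3% × C = 2197.35 + 968.90
0.997 × C = 3166.25
C = 3166.25 / 0.997 = 3175.78
Insurance premium = 0.3% × 3175.78 = 9.53

CIF value: GBP 3175.78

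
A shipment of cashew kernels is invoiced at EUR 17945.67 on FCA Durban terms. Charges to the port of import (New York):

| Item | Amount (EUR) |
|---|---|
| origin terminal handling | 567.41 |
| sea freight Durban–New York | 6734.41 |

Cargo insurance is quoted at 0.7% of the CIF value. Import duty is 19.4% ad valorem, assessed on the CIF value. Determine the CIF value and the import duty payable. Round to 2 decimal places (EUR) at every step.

CIF value: EUR 25425.47; import duty: EUR 4932.54

Let C be the CIF value. C = FCA price + pre-shipment costs + freight + 0.7% × C
C − 0.7% × C = 17945.67 + 567.41 + 6734.41
0.993 × C = 25247.49
C = 25247.49 / 0.993 = 25425.47
Insurance premium = 0.7% × 25425.47 = 177.98
Import duty = 25425.47 × 19.4% = 4932.54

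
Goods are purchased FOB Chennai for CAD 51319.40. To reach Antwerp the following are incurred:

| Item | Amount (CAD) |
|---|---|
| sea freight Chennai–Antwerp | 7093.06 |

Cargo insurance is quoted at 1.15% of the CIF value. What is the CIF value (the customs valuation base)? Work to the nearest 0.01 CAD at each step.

Let C be the CIF value. C = FOB price + freight + 1.15% × C
C − 1.15% × C = 51319.40 + 7093.06
0.9885 × C = 58412.46
C = 58412.46 / 0.9885 = 59092.02
Insurance premium = 1.15% × 59092.02 = 679.56

CIF value: CAD 59092.02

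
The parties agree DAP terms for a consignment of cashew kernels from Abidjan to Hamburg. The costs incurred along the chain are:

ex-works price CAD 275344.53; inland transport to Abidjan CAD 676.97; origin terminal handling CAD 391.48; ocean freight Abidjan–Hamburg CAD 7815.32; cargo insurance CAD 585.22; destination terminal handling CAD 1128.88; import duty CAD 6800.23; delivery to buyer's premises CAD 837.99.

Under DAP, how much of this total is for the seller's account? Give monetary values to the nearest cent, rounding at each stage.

DAP: the seller bears all costs to the named destination except import duty and clearance.
Seller's account: goods 275344.53 + inland to port 676.97 + origin terminal 391.48 + freight 7815.32 + insurance 585.22 + destination terminal 1128.88 + delivery 837.99 = 286780.39
Buyer's account: duty 6800.23 = 6800.23

Seller's account: CAD 286780.39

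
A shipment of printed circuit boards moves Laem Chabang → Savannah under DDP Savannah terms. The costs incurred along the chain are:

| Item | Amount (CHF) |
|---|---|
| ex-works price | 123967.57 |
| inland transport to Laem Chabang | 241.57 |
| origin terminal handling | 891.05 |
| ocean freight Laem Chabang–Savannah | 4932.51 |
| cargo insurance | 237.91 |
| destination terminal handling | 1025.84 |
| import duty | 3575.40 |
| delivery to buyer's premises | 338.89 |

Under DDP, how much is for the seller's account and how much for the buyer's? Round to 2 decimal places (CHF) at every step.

Seller: CHF 135210.74; buyer: CHF 0.00

DDP: the seller bears all costs including import duty.
Seller's account: goods 123967.57 + inland to port 241.57 + origin terminal 891.05 + freight 4932.51 + insurance 237.91 + destination terminal 1025.84 + duty 3575.40 + delivery 338.89 = 135210.74
Buyer's account: 0.00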